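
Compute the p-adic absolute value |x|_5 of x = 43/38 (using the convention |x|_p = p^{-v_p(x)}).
|43/38|_5 = 1

Step 1 — compute v_5(x) by factoring powers of 5 out of the numerator and denominator: v_5(43/38) = 0. Step 2 — apply |x|_p = p^{-v_p(x)} = 5^{0} = 1.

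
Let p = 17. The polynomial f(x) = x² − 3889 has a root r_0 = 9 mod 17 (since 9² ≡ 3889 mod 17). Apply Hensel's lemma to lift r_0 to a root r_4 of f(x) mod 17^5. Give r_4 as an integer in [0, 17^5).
r_4 = 1135252 (mod 1419857)

Hensel's recurrence: r_{i+1} = r_i − f(r_i)·(f′(r_i))^{-1} mod 17^{i+2}, with f′(x) = 2x. Iterate:
  r_0 = 9 (mod 17)
  r_1 = 60 (mod 289)
  r_2 = 349 (mod 4913)
  r_3 = 49479 (mod 83521)
  r_4 = 1135252 (mod 1419857)
Final: r_4 = 1135252, and one checks f(r_4) ≡ 0 mod 17^5.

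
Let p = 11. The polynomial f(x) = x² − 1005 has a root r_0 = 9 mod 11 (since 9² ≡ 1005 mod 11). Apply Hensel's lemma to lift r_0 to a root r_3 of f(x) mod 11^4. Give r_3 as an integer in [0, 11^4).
r_3 = 12846 (mod 14641)

Hensel's recurrence: r_{i+1} = r_i − f(r_i)·(f′(r_i))^{-1} mod 11^{i+2}, with f′(x) = 2x. Iterate:
  r_0 = 9 (mod 11)
  r_1 = 20 (mod 121)
  r_2 = 867 (mod 1331)
  r_3 = 12846 (mod 14641)
Final: r_3 = 12846, and one checks f(r_3) ≡ 0 mod 11^4.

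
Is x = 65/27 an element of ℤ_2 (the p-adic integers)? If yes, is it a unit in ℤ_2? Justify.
x ∈ ℤ_2^× (unit); v_2(x) = 0

ℤ_2 = {x ∈ ℚ_2 : v_2(x) ≥ 0} and ℤ_2^× = {x ∈ ℤ_2 : v_2(x) = 0}. Here v_2(65/27) = v_2(num) − v_2(den) = 0; compare against these criteria.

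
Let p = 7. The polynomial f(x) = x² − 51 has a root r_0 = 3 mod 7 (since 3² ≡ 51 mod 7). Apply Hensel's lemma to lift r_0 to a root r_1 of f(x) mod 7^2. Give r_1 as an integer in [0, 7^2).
r_1 = 10 (mod 49)

Hensel's recurrence: r_{i+1} = r_i − f(r_i)·(f′(r_i))^{-1} mod 7^{i+2}, with f′(x) = 2x. Iterate:
  r_0 = 3 (mod 7)
  r_1 = 10 (mod 49)
Final: r_1 = 10, and one checks f(r_1) ≡ 0 mod 7^2.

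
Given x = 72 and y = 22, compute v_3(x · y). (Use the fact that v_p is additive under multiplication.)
v_3(1584) = 2

v_p(x) = 2 (factor: 72 = 3^2 · 8); v_p(y) = 0 (factor: 22 = 3^0 · 22). Additivity: v_p(xy) = v_p(x) + v_p(y) = 2 + 0 = 2. (Direct check: xy = 1584 = 3^2 · (176).)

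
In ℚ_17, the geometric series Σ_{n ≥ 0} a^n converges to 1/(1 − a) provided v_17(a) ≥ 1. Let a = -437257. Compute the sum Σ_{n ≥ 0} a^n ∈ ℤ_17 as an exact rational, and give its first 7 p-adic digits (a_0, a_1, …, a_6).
Σ a^n = 1/(1 − a) = 1/437258;  first 7 digits = (1, 0, 0, 13, 11, 16, 15)

v_17(a) = 3 ≥ 1, so the series converges in ℤ_17 to 1/(1 − a) = 1/(1 − (-437257)) = 1/437258. Expand this rational in ℤ_17: compute digits iteratively via d_i = x_i mod 17, x_{i+1} = (x_i − d_i)/17. The first 7 digits are (1, 0, 0, 13, 11, 16, 15).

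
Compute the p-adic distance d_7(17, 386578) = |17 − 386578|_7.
d_7(17, 386578) = 1/16807

Step 1 — x − y = 17 − 386578 = -386561. Step 2 — v_7(-386561) = 5 (factor: -386561 = −(7^5 · 23); the sign does not affect v_p). Step 3 — |x − y|_7 = 7^{-5} = 1/16807.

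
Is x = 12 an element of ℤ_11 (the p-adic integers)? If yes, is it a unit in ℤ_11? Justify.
x ∈ ℤ_11^× (unit); v_11(x) = 0

ℤ_11 = {x ∈ ℚ_11 : v_11(x) ≥ 0} and ℤ_11^× = {x ∈ ℤ_11 : v_11(x) = 0}. Here v_11(12) = v_11(num) − v_11(den) = 0; compare against these criteria.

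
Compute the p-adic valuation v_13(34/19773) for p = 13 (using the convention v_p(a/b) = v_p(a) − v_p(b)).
v_13(34/19773) = -3

Factor powers of 13 from the numerator and denominator of the reduced fraction: 34 = 13^0 · 34 and 19773 = 13^3 · 9. Apply v_p(a/b) = v_p(a) − v_p(b): v_13(34/19773) = 0 − 3 = -3.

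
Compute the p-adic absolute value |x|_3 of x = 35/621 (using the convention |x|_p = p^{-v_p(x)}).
|35/621|_3 = 27

Step 1 — compute v_3(x) by factoring powers of 3 out of the numerator and denominator: v_3(35/621) = -3. Step 2 — apply |x|_p = p^{-v_p(x)} = 3^{3} = 27.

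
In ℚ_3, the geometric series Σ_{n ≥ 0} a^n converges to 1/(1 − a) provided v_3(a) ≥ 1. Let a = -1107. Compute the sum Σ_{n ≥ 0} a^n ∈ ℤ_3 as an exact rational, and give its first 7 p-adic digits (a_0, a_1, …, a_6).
Σ a^n = 1/(1 − a) = 1/1108;  first 7 digits = (1, 0, 0, 1, 1, 1, 2)

v_3(a) = 3 ≥ 1, so the series converges in ℤ_3 to 1/(1 − a) = 1/(1 − (-1107)) = 1/1108. Expand this rational in ℤ_3: compute digits iteratively via d_i = x_i mod 3, x_{i+1} = (x_i − d_i)/3. The first 7 digits are (1, 0, 0, 1, 1, 1, 2).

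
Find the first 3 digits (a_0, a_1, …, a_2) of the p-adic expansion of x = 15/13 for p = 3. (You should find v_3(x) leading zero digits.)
(a_0, …, a_2) = (0, 2, 2)

v_3(15/13) = 1, so a_0 = ... = a_0 = 0. Factor out: x = 3^1 · u with u = 5/13 a unit in ℤ_3. Expand u iteratively via a_{v+i} = u_i mod 3, u_{i+1} = (u_i − a_{v+i})/3:
  u_0 = 5/13;  a_1 = 2;  u_1 = (u_0 − 2)/3 = -7/13
  u_1 = -7/13;  a_2 = 2;  u_2 = (u_1 − 2)/3 = -11/13
Digits: (0, 2, 2).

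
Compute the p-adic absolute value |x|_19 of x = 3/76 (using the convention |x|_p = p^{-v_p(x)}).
|3/76|_19 = 19

Step 1 — compute v_19(x) by factoring powers of 19 out of the numerator and denominator: v_19(3/76) = -1. Step 2 — apply |x|_p = p^{-v_p(x)} = 19^{1} = 19.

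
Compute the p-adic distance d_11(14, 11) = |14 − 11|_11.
d_11(14, 11) = 1

Step 1 — x − y = 14 − 11 = 3. Step 2 — v_11(3) = 0 (factor: 3 = (11^0 · 3); the sign does not affect v_p). Step 3 — |x − y|_11 = 11^{0} = 1.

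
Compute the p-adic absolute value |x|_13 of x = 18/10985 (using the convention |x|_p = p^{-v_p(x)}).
|18/10985|_13 = 2197

Step 1 — compute v_13(x) by factoring powers of 13 out of the numerator and denominator: v_13(18/10985) = -3. Step 2 — apply |x|_p = p^{-v_p(x)} = 13^{3} = 2197.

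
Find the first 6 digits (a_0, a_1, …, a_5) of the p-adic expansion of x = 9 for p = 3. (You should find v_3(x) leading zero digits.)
(a_0, …, a_5) = (0, 0, 1, 0, 0, 0)

v_3(9) = 2, so a_0 = ... = a_1 = 0. Factor out: x = 3^2 · u with u = 1 a unit in ℤ_3. Expand u iteratively via a_{v+i} = u_i mod 3, u_{i+1} = (u_i − a_{v+i})/3:
  u_0 = 1;  a_2 = 1;  u_1 = (u_0 − 1)/3 = 0
  u_1 = 0;  a_3 = 0;  u_2 = (u_1 − 0)/3 = 0
  u_2 = 0;  a_4 = 0;  u_3 = (u_2 − 0)/3 = 0
  u_3 = 0;  a_5 = 0;  u_4 = (u_3 − 0)/3 = 0
Digits: (0, 0, 1, 0, 0, 0).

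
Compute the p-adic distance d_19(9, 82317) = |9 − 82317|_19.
d_19(9, 82317) = 1/6859

Step 1 — x − y = 9 − 82317 = -82308. Step 2 — v_19(-82308) = 3 (factor: -82308 = −(19^3 · 12); the sign does not affect v_p). Step 3 — |x − y|_19 = 19^{-3} = 1/6859.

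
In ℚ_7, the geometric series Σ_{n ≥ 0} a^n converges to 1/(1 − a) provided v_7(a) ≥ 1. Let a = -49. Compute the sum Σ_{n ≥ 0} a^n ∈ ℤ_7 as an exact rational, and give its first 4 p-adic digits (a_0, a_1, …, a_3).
Σ a^n = 1/(1 − a) = 1/50;  first 4 digits = (1, 0, 6, 6)

v_7(a) = 2 ≥ 1, so the series converges in ℤ_7 to 1/(1 − a) = 1/(1 − (-49)) = 1/50. Expand this rational in ℤ_7: compute digits iteratively via d_i = x_i mod 7, x_{i+1} = (x_i − d_i)/7. The first 4 digits are (1, 0, 6, 6).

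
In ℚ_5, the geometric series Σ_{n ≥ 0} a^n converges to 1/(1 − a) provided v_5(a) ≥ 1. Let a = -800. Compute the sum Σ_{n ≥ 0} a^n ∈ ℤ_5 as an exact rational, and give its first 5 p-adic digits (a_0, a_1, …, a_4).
Σ a^n = 1/(1 − a) = 1/801;  first 5 digits = (1, 0, 3, 3, 2)

v_5(a) = 2 ≥ 1, so the series converges in ℤ_5 to 1/(1 − a) = 1/(1 − (-800)) = 1/801. Expand this rational in ℤ_5: compute digits iteratively via d_i = x_i mod 5, x_{i+1} = (x_i − d_i)/5. The first 5 digits are (1, 0, 3, 3, 2).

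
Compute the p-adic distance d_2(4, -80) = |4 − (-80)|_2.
d_2(4, -80) = 1/4

Step 1 — x − y = 4 − (-80) = 84. Step 2 — v_2(84) = 2 (factor: 84 = (2^2 · 21); the sign does not affect v_p). Step 3 — |x − y|_2 = 2^{-2} = 1/4.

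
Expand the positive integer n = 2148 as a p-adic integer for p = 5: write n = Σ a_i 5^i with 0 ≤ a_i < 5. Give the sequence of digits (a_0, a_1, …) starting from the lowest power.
(a_0, a_1, …) = (3, 4, 0, 2, 3)

Repeated division by 5 gives the digits low-to-high: 2148 = 3 + 4·5^1 + 2·5^3 + 3·5^4. Digit sequence: (3, 4, 0, 2, 3).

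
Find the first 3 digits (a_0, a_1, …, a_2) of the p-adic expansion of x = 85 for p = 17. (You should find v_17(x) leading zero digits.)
(a_0, …, a_2) = (0, 5, 0)

v_17(85) = 1, so a_0 = ... = a_0 = 0. Factor out: x = 17^1 · u with u = 5 a unit in ℤ_17. Expand u iteratively via a_{v+i} = u_i mod 17, u_{i+1} = (u_i − a_{v+i})/17:
  u_0 = 5;  a_1 = 5;  u_1 = (u_0 − 5)/17 = 0
  u_1 = 0;  a_2 = 0;  u_2 = (u_1 − 0)/17 = 0
Digits: (0, 5, 0).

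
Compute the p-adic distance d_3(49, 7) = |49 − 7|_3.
d_3(49, 7) = 1/3

Step 1 — x − y = 49 − 7 = 42. Step 2 — v_3(42) = 1 (factor: 42 = (3^1 · 14); the sign does not affect v_p). Step 3 — |x − y|_3 = 3^{-1} = 1/3.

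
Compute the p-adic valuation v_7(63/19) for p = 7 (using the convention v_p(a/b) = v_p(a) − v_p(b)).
v_7(63/19) = 1

Factor powers of 7 from the numerator and denominator of the reduced fraction: 63 = 7^1 · 9 and 19 = 7^0 · 19. Apply v_p(a/b) = v_p(a) − v_p(b): v_7(63/19) = 1 − 0 = 1.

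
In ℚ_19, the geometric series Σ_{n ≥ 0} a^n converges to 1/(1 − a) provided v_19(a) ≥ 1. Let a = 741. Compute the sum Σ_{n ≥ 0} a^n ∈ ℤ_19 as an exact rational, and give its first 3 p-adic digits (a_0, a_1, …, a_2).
Σ a^n = 1/(1 − a) = -1/740;  first 3 digits = (1, 1, 3)

v_19(a) = 1 ≥ 1, so the series converges in ℤ_19 to 1/(1 − a) = 1/(1 − 741) = -1/740. Expand this rational in ℤ_19: compute digits iteratively via d_i = x_i mod 19, x_{i+1} = (x_i − d_i)/19. The first 3 digits are (1, 1, 3).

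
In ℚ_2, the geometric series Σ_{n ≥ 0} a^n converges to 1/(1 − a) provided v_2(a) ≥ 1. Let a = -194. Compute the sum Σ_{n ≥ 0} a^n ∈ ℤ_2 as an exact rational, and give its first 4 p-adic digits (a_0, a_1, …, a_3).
Σ a^n = 1/(1 − a) = 1/195;  first 4 digits = (1, 1, 0, 1)

v_2(a) = 1 ≥ 1, so the series converges in ℤ_2 to 1/(1 − a) = 1/(1 − (-194)) = 1/195. Expand this rational in ℤ_2: compute digits iteratively via d_i = x_i mod 2, x_{i+1} = (x_i − d_i)/2. The first 4 digits are (1, 1, 0, 1).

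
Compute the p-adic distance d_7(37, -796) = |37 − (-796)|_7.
d_7(37, -796) = 1/49

Step 1 — x − y = 37 − (-796) = 833. Step 2 — v_7(833) = 2 (factor: 833 = (7^2 · 17); the sign does not affect v_p). Step 3 — |x − y|_7 = 7^{-2} = 1/49.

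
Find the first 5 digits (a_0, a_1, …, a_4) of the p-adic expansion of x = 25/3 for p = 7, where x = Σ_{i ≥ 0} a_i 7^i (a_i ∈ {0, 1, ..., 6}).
(a_0, …, a_4) = (6, 5, 4, 4, 4)

v_7(25/3) = 0 (numerator and denominator both coprime to 7), so x ∈ ℤ_7^×. Compute digits iteratively via a_i = x_i mod 7, x_{i+1} = (x_i − a_i)/7, with x_0 = x:
  x_0 = 25/3;  a_0 = 6;  x_1 = (x_0 − 6)/7 = 1/3
  x_1 = 1/3;  a_1 = 5;  x_2 = (x_1 − 5)/7 = -2/3
  x_2 = -2/3;  a_2 = 4;  x_3 = (x_2 − 4)/7 = -2/3
  x_3 = -2/3;  a_3 = 4;  x_4 = (x_3 − 4)/7 = -2/3
  x_4 = -2/3;  a_4 = 4;  x_5 = (x_4 − 4)/7 = -2/3
Digits: (6, 5, 4, 4, 4).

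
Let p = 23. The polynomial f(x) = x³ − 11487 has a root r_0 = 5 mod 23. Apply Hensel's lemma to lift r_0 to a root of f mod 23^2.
r_1 = 488 (mod 529)

Hensel: r_{i+1} = r_i − f(r_i)/f′(r_i) mod 23^{i+2}, where f′(x) = 3x². Iterate:
  r_0 = 5 (mod 23)
  r_1 = 488 (mod 529)
Final: r = 488 with f(r) ≡ 0 mod 23^2.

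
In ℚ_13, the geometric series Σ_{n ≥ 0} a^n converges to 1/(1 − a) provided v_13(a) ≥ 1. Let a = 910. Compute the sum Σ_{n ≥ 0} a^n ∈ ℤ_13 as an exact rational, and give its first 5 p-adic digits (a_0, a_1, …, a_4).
Σ a^n = 1/(1 − a) = -1/909;  first 5 digits = (1, 5, 4, 8, 11)

v_13(a) = 1 ≥ 1, so the series converges in ℤ_13 to 1/(1 − a) = 1/(1 − 910) = -1/909. Expand this rational in ℤ_13: compute digits iteratively via d_i = x_i mod 13, x_{i+1} = (x_i − d_i)/13. The first 5 digits are (1, 5, 4, 8, 11).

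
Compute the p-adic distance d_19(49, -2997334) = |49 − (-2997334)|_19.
d_19(49, -2997334) = 1/130321

Step 1 — x − y = 49 − (-2997334) = 2997383. Step 2 — v_19(2997383) = 4 (factor: 2997383 = (19^4 · 23); the sign does not affect v_p). Step 3 — |x − y|_19 = 19^{-4} = 1/130321.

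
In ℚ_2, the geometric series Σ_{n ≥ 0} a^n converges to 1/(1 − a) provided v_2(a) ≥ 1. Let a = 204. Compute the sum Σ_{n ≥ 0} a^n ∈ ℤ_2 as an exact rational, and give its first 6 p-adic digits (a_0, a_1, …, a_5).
Σ a^n = 1/(1 − a) = -1/203;  first 6 digits = (1, 0, 1, 1, 1, 0)

v_2(a) = 2 ≥ 1, so the series converges in ℤ_2 to 1/(1 − a) = 1/(1 − 204) = -1/203. Expand this rational in ℤ_2: compute digits iteratively via d_i = x_i mod 2, x_{i+1} = (x_i − d_i)/2. The first 6 digits are (1, 0, 1, 1, 1, 0).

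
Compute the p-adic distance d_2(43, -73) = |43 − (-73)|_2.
d_2(43, -73) = 1/4

Step 1 — x − y = 43 − (-73) = 116. Step 2 — v_2(116) = 2 (factor: 116 = (2^2 · 29); the sign does not affect v_p). Step 3 — |x − y|_2 = 2^{-2} = 1/4.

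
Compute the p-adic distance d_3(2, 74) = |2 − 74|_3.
d_3(2, 74) = 1/9

Step 1 — x − y = 2 − 74 = -72. Step 2 — v_3(-72) = 2 (factor: -72 = −(3^2 · 8); the sign does not affect v_p). Step 3 — |x − y|_3 = 3^{-2} = 1/9.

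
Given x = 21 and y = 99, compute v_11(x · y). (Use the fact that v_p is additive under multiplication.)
v_11(2079) = 1

v_p(x) = 0 (factor: 21 = 11^0 · 21); v_p(y) = 1 (factor: 99 = 11^1 · 9). Additivity: v_p(xy) = v_p(x) + v_p(y) = 0 + 1 = 1. (Direct check: xy = 2079 = 11^1 · (189).)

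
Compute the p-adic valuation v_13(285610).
v_13(285610) = 4

v_13(n) is the largest exponent k such that 13^k divides n. Factor out: 285610 = 13^4 · 10. (Sign doesn't affect v_p.) So v_13(285610) = 4.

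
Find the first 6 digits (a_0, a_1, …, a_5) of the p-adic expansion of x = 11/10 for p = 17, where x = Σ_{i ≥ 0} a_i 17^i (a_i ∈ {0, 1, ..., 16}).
(a_0, …, a_5) = (13, 1, 5, 15, 11, 1)

v_17(11/10) = 0 (numerator and denominator both coprime to 17), so x ∈ ℤ_17^×. Compute digits iteratively via a_i = x_i mod 17, x_{i+1} = (x_i − a_i)/17, with x_0 = x:
  x_0 = 11/10;  a_0 = 13;  x_1 = (x_0 − 13)/17 = -7/10
  x_1 = -7/10;  a_1 = 1;  x_2 = (x_1 − 1)/17 = -1/10
  x_2 = -1/10;  a_2 = 5;  x_3 = (x_2 − 5)/17 = -3/10
  x_3 = -3/10;  a_3 = 15;  x_4 = (x_3 − 15)/17 = -9/10
  x_4 = -9/10;  a_4 = 11;  x_5 = (x_4 − 11)/17 = -7/10
  x_5 = -7/10;  a_5 = 1;  x_6 = (x_5 − 1)/17 = -1/10
Digits: (13, 1, 5, 15, 11, 1).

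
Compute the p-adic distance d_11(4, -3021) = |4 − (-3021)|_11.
d_11(4, -3021) = 1/121

Step 1 — x − y = 4 − (-3021) = 3025. Step 2 — v_11(3025) = 2 (factor: 3025 = (11^2 · 25); the sign does not affect v_p). Step 3 — |x − y|_11 = 11^{-2} = 1/121.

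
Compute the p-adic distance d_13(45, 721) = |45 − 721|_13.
d_13(45, 721) = 1/169

Step 1 — x − y = 45 − 721 = -676. Step 2 — v_13(-676) = 2 (factor: -676 = −(13^2 · 4); the sign does not affect v_p). Step 3 — |x − y|_13 = 13^{-2} = 1/169.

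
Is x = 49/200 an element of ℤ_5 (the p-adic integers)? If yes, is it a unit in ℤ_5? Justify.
x ∉ ℤ_5 (v_5(x) = -2 < 0)

ℤ_5 = {x ∈ ℚ_5 : v_5(x) ≥ 0} and ℤ_5^× = {x ∈ ℤ_5 : v_5(x) = 0}. Here v_5(49/200) = v_5(num) − v_5(den) = -2; compare against these criteria.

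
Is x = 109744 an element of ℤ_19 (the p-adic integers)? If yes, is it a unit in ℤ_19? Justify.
x ∈ ℤ_19 but not a unit; v_19(x) = 3 > 0

ℤ_19 = {x ∈ ℚ_19 : v_19(x) ≥ 0} and ℤ_19^× = {x ∈ ℤ_19 : v_19(x) = 0}. Here v_19(109744) = v_19(num) − v_19(den) = 3; compare against these criteria.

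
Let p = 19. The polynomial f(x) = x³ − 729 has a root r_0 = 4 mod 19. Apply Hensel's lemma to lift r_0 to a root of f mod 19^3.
r_2 = 2056 (mod 6859)

Hensel: r_{i+1} = r_i − f(r_i)/f′(r_i) mod 19^{i+2}, where f′(x) = 3x². Iterate:
  r_0 = 4 (mod 19)
  r_1 = 251 (mod 361)
  r_2 = 2056 (mod 6859)
Final: r = 2056 with f(r) ≡ 0 mod 19^3.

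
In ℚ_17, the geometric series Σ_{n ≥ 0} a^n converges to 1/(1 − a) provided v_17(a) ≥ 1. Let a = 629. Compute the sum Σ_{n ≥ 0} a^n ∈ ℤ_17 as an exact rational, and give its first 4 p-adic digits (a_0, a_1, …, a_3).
Σ a^n = 1/(1 − a) = -1/628;  first 4 digits = (1, 3, 11, 5)

v_17(a) = 1 ≥ 1, so the series converges in ℤ_17 to 1/(1 − a) = 1/(1 − 629) = -1/628. Expand this rational in ℤ_17: compute digits iteratively via d_i = x_i mod 17, x_{i+1} = (x_i − d_i)/17. The first 4 digits are (1, 3, 11, 5).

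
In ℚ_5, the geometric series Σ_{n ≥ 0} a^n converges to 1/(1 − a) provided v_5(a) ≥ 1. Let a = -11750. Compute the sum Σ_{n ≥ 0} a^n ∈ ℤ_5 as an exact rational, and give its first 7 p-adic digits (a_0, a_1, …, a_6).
Σ a^n = 1/(1 − a) = 1/11751;  first 7 digits = (1, 0, 0, 1, 1, 1, 0)

v_5(a) = 3 ≥ 1, so the series converges in ℤ_5 to 1/(1 − a) = 1/(1 − (-11750)) = 1/11751. Expand this rational in ℤ_5: compute digits iteratively via d_i = x_i mod 5, x_{i+1} = (x_i − d_i)/5. The first 7 digits are (1, 0, 0, 1, 1, 1, 0).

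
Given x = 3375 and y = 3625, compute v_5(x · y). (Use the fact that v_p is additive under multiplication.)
v_5(12234375) = 6

v_p(x) = 3 (factor: 3375 = 5^3 · 27); v_p(y) = 3 (factor: 3625 = 5^3 · 29). Additivity: v_p(xy) = v_p(x) + v_p(y) = 3 + 3 = 6. (Direct check: xy = 12234375 = 5^6 · (783).)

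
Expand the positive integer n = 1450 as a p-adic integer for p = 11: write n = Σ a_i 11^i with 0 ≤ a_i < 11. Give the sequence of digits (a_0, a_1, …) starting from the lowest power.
(a_0, a_1, …) = (9, 10, 0, 1)

Repeated division by 11 gives the digits low-to-high: 1450 = 9 + 10·11^1 + 1·11^3. Digit sequence: (9, 10, 0, 1).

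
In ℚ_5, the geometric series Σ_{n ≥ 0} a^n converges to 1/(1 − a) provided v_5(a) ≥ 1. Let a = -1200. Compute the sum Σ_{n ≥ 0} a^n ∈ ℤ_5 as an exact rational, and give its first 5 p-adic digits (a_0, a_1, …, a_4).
Σ a^n = 1/(1 − a) = 1/1201;  first 5 digits = (1, 0, 2, 0, 2)

v_5(a) = 2 ≥ 1, so the series converges in ℤ_5 to 1/(1 − a) = 1/(1 − (-1200)) = 1/1201. Expand this rational in ℤ_5: compute digits iteratively via d_i = x_i mod 5, x_{i+1} = (x_i − d_i)/5. The first 5 digits are (1, 0, 2, 0, 2).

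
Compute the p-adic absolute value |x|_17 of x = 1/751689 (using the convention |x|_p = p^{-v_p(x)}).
|1/751689|_17 = 83521

Step 1 — compute v_17(x) by factoring powers of 17 out of the numerator and denominator: v_17(1/751689) = -4. Step 2 — apply |x|_p = p^{-v_p(x)} = 17^{4} = 83521.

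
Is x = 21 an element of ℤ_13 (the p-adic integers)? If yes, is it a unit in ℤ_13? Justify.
x ∈ ℤ_13^× (unit); v_13(x) = 0

ℤ_13 = {x ∈ ℚ_13 : v_13(x) ≥ 0} and ℤ_13^× = {x ∈ ℤ_13 : v_13(x) = 0}. Here v_13(21) = v_13(num) − v_13(den) = 0; compare against these criteria.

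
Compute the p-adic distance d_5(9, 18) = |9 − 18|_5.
d_5(9, 18) = 1

Step 1 — x − y = 9 − 18 = -9. Step 2 — v_5(-9) = 0 (factor: -9 = −(5^0 · 9); the sign does not affect v_p). Step 3 — |x − y|_5 = 5^{0} = 1.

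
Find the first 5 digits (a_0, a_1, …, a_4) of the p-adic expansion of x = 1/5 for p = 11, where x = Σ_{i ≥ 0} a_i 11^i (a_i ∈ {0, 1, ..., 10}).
(a_0, …, a_4) = (9, 8, 8, 8, 8)

v_11(1/5) = 0 (numerator and denominator both coprime to 11), so x ∈ ℤ_11^×. Compute digits iteratively via a_i = x_i mod 11, x_{i+1} = (x_i − a_i)/11, with x_0 = x:
  x_0 = 1/5;  a_0 = 9;  x_1 = (x_0 − 9)/11 = -4/5
  x_1 = -4/5;  a_1 = 8;  x_2 = (x_1 − 8)/11 = -4/5
  x_2 = -4/5;  a_2 = 8;  x_3 = (x_2 − 8)/11 = -4/5
  x_3 = -4/5;  a_3 = 8;  x_4 = (x_3 − 8)/11 = -4/5
  x_4 = -4/5;  a_4 = 8;  x_5 = (x_4 − 8)/11 = -4/5
Digits: (9, 8, 8, 8, 8).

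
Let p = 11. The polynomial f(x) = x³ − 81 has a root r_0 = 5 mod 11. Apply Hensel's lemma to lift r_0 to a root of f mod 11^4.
r_3 = 12490 (mod 14641)

Hensel: r_{i+1} = r_i − f(r_i)/f′(r_i) mod 11^{i+2}, where f′(x) = 3x². Iterate:
  r_0 = 5 (mod 11)
  r_1 = 27 (mod 121)
  r_2 = 511 (mod 1331)
  r_3 = 12490 (mod 14641)
Final: r = 12490 with f(r) ≡ 0 mod 11^4.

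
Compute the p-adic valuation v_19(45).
v_19(45) = 0

v_19(n) is the largest exponent k such that 19^k divides n. Factor out: 45 = 19^0 · 45. (Sign doesn't affect v_p.) So v_19(45) = 0.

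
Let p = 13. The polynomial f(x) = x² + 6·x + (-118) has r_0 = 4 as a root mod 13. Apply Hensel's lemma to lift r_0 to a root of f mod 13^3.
r_2 = 1772 (mod 2197)

Hensel: r_{i+1} = r_i − f(r_i)·(f′(r_i))^{-1} mod 13^{i+2}, f′(x) = 2x + 6. Iterate:
  r_0 = 4 (mod 13)
  r_1 = 82 (mod 169)
  r_2 = 1772 (mod 2197)
Final: r = 1772 satisfies f(r) ≡ 0 mod 13^3.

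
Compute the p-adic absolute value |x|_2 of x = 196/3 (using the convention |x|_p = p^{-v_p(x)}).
|196/3|_2 = 1/4

Step 1 — compute v_2(x) by factoring powers of 2 out of the numerator and denominator: v_2(196/3) = 2. Step 2 — apply |x|_p = p^{-v_p(x)} = 2^{-2} = 1/4.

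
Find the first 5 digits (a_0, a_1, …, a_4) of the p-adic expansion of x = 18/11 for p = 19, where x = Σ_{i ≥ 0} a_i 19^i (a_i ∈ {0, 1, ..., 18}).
(a_0, …, a_4) = (12, 15, 13, 1, 12)

v_19(18/11) = 0 (numerator and denominator both coprime to 19), so x ∈ ℤ_19^×. Compute digits iteratively via a_i = x_i mod 19, x_{i+1} = (x_i − a_i)/19, with x_0 = x:
  x_0 = 18/11;  a_0 = 12;  x_1 = (x_0 − 12)/19 = -6/11
  x_1 = -6/11;  a_1 = 15;  x_2 = (x_1 − 15)/19 = -9/11
  x_2 = -9/11;  a_2 = 13;  x_3 = (x_2 − 13)/19 = -8/11
  x_3 = -8/11;  a_3 = 1;  x_4 = (x_3 − 1)/19 = -1/11
  x_4 = -1/11;  a_4 = 12;  x_5 = (x_4 − 12)/19 = -7/11
Digits: (12, 15, 13, 1, 12).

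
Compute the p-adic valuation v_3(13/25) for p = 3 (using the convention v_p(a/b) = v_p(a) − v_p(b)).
v_3(13/25) = 0

Factor powers of 3 from the numerator and denominator of the reduced fraction: 13 = 3^0 · 13 and 25 = 3^0 · 25. Apply v_p(a/b) = v_p(a) − v_p(b): v_3(13/25) = 0 − 0 = 0.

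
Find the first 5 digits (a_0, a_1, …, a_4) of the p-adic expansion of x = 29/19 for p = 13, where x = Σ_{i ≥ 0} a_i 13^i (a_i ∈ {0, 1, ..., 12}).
(a_0, …, a_4) = (7, 3, 10, 4, 1)

v_13(29/19) = 0 (numerator and denominator both coprime to 13), so x ∈ ℤ_13^×. Compute digits iteratively via a_i = x_i mod 13, x_{i+1} = (x_i − a_i)/13, with x_0 = x:
  x_0 = 29/19;  a_0 = 7;  x_1 = (x_0 − 7)/13 = -8/19
  x_1 = -8/19;  a_1 = 3;  x_2 = (x_1 − 3)/13 = -5/19
  x_2 = -5/19;  a_2 = 10;  x_3 = (x_2 − 10)/13 = -15/19
  x_3 = -15/19;  a_3 = 4;  x_4 = (x_3 − 4)/13 = -7/19
  x_4 = -7/19;  a_4 = 1;  x_5 = (x_4 − 1)/13 = -2/19
Digits: (7, 3, 10, 4, 1).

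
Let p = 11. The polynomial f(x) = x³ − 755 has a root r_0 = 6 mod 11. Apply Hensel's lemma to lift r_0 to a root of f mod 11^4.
r_3 = 39 (mod 14641)

Hensel: r_{i+1} = r_i − f(r_i)/f′(r_i) mod 11^{i+2}, where f′(x) = 3x². Iterate:
  r_0 = 6 (mod 11)
  r_1 = 39 (mod 121)
  r_2 = 39 (mod 1331)
  r_3 = 39 (mod 14641)
Final: r = 39 with f(r) ≡ 0 mod 11^4.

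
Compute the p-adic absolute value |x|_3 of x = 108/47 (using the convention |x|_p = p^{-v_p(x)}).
|108/47|_3 = 1/27

Step 1 — compute v_3(x) by factoring powers of 3 out of the numerator and denominator: v_3(108/47) = 3. Step 2 — apply |x|_p = p^{-v_p(x)} = 3^{-3} = 1/27.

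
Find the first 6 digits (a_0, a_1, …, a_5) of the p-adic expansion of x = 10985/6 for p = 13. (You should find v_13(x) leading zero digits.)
(a_0, …, a_5) = (0, 0, 0, 3, 2, 2)

v_13(10985/6) = 3, so a_0 = ... = a_2 = 0. Factor out: x = 13^3 · u with u = 5/6 a unit in ℤ_13. Expand u iteratively via a_{v+i} = u_i mod 13, u_{i+1} = (u_i − a_{v+i})/13:
  u_0 = 5/6;  a_3 = 3;  u_1 = (u_0 − 3)/13 = -1/6
  u_1 = -1/6;  a_4 = 2;  u_2 = (u_1 − 2)/13 = -1/6
  u_2 = -1/6;  a_5 = 2;  u_3 = (u_2 − 2)/13 = -1/6
Digits: (0, 0, 0, 3, 2, 2).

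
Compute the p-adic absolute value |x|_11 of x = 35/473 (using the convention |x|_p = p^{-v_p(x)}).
|35/473|_11 = 11

Step 1 — compute v_11(x) by factoring powers of 11 out of the numerator and denominator: v_11(35/473) = -1. Step 2 — apply |x|_p = p^{-v_p(x)} = 11^{1} = 11.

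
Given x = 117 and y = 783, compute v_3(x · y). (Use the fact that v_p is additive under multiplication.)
v_3(91611) = 5

v_p(x) = 2 (factor: 117 = 3^2 · 13); v_p(y) = 3 (factor: 783 = 3^3 · 29). Additivity: v_p(xy) = v_p(x) + v_p(y) = 2 + 3 = 5. (Direct check: xy = 91611 = 3^5 · (377).)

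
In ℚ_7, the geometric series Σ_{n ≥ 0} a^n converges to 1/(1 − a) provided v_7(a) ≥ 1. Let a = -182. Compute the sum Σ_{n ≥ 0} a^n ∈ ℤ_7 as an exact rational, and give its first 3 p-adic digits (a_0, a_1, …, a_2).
Σ a^n = 1/(1 − a) = 1/183;  first 3 digits = (1, 2, 0)

v_7(a) = 1 ≥ 1, so the series converges in ℤ_7 to 1/(1 − a) = 1/(1 − (-182)) = 1/183. Expand this rational in ℤ_7: compute digits iteratively via d_i = x_i mod 7, x_{i+1} = (x_i − d_i)/7. The first 3 digits are (1, 2, 0).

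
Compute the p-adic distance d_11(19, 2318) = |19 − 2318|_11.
d_11(19, 2318) = 1/121

Step 1 — x − y = 19 − 2318 = -2299. Step 2 — v_11(-2299) = 2 (factor: -2299 = −(11^2 · 19); the sign does not affect v_p). Step 3 — |x − y|_11 = 11^{-2} = 1/121.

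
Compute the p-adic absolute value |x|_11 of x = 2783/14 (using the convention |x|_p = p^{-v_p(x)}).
|2783/14|_11 = 1/121

Step 1 — compute v_11(x) by factoring powers of 11 out of the numerator and denominator: v_11(2783/14) = 2. Step 2 — apply |x|_p = p^{-v_p(x)} = 11^{-2} = 1/121.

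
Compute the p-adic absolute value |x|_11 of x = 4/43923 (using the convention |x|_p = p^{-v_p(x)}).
|4/43923|_11 = 14641

Step 1 — compute v_11(x) by factoring powers of 11 out of the numerator and denominator: v_11(4/43923) = -4. Step 2 — apply |x|_p = p^{-v_p(x)} = 11^{4} = 14641.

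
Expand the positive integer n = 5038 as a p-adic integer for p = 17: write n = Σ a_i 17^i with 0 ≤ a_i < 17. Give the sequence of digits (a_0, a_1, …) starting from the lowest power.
(a_0, a_1, …) = (6, 7, 0, 1)

Repeated division by 17 gives the digits low-to-high: 5038 = 6 + 7·17^1 + 1·17^3. Digit sequence: (6, 7, 0, 1).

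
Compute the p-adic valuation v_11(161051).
v_11(161051) = 5

v_11(n) is the largest exponent k such that 11^k divides n. Factor out: 161051 = 11^5 · 1. (Sign doesn't affect v_p.) So v_11(161051) = 5.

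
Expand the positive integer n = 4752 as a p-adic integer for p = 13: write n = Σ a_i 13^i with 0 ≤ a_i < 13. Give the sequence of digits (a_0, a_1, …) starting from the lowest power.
(a_0, a_1, …) = (7, 1, 2, 2)

Repeated division by 13 gives the digits low-to-high: 4752 = 7 + 1·13^1 + 2·13^2 + 2·13^3. Digit sequence: (7, 1, 2, 2).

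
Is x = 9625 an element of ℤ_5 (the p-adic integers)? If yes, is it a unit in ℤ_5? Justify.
x ∈ ℤ_5 but not a unit; v_5(x) = 3 > 0

ℤ_5 = {x ∈ ℚ_5 : v_5(x) ≥ 0} and ℤ_5^× = {x ∈ ℤ_5 : v_5(x) = 0}. Here v_5(9625) = v_5(num) − v_5(den) = 3; compare against these criteria.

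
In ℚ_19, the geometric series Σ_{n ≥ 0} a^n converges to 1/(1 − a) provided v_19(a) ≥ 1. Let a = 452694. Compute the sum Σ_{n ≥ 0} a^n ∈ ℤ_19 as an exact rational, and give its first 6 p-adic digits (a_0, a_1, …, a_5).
Σ a^n = 1/(1 − a) = -1/452693;  first 6 digits = (1, 0, 0, 9, 3, 0)

v_19(a) = 3 ≥ 1, so the series converges in ℤ_19 to 1/(1 − a) = 1/(1 − 452694) = -1/452693. Expand this rational in ℤ_19: compute digits iteratively via d_i = x_i mod 19, x_{i+1} = (x_i − d_i)/19. The first 6 digits are (1, 0, 0, 9, 3, 0).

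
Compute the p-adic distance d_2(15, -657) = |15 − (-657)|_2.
d_2(15, -657) = 1/32

Step 1 — x − y = 15 − (-657) = 672. Step 2 — v_2(672) = 5 (factor: 672 = (2^5 · 21); the sign does not affect v_p). Step 3 — |x − y|_2 = 2^{-5} = 1/32.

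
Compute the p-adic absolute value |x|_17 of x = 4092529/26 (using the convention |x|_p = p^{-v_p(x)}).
|4092529/26|_17 = 1/83521

Step 1 — compute v_17(x) by factoring powers of 17 out of the numerator and denominator: v_17(4092529/26) = 4. Step 2 — apply |x|_p = p^{-v_p(x)} = 17^{-4} = 1/83521.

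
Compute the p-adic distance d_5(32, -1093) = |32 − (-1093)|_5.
d_5(32, -1093) = 1/125

Step 1 — x − y = 32 − (-1093) = 1125. Step 2 — v_5(1125) = 3 (factor: 1125 = (5^3 · 9); the sign does not affect v_p). Step 3 — |x − y|_5 = 5^{-3} = 1/125.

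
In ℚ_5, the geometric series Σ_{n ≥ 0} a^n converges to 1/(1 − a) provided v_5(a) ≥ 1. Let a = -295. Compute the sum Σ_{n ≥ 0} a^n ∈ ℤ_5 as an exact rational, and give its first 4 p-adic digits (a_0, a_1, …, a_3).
Σ a^n = 1/(1 − a) = 1/296;  first 4 digits = (1, 1, 4, 4)

v_5(a) = 1 ≥ 1, so the series converges in ℤ_5 to 1/(1 − a) = 1/(1 − (-295)) = 1/296. Expand this rational in ℤ_5: compute digits iteratively via d_i = x_i mod 5, x_{i+1} = (x_i − d_i)/5. The first 4 digits are (1, 1, 4, 4).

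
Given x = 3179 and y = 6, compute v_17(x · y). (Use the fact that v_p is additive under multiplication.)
v_17(19074) = 2

v_p(x) = 2 (factor: 3179 = 17^2 · 11); v_p(y) = 0 (factor: 6 = 17^0 · 6). Additivity: v_p(xy) = v_p(x) + v_p(y) = 2 + 0 = 2. (Direct check: xy = 19074 = 17^2 · (66).)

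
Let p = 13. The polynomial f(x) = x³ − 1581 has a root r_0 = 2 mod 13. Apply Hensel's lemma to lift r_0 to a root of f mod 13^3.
r_2 = 795 (mod 2197)

Hensel: r_{i+1} = r_i − f(r_i)/f′(r_i) mod 13^{i+2}, where f′(x) = 3x². Iterate:
  r_0 = 2 (mod 13)
  r_1 = 119 (mod 169)
  r_2 = 795 (mod 2197)
Final: r = 795 with f(r) ≡ 0 mod 13^3.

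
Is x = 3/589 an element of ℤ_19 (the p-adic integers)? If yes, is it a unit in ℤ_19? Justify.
x ∉ ℤ_19 (v_19(x) = -1 < 0)

ℤ_19 = {x ∈ ℚ_19 : v_19(x) ≥ 0} and ℤ_19^× = {x ∈ ℤ_19 : v_19(x) = 0}. Here v_19(3/589) = v_19(num) − v_19(den) = -1; compare against these criteria.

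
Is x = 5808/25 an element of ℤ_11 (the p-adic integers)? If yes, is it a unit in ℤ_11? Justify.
x ∈ ℤ_11 but not a unit; v_11(x) = 2 > 0

ℤ_11 = {x ∈ ℚ_11 : v_11(x) ≥ 0} and ℤ_11^× = {x ∈ ℤ_11 : v_11(x) = 0}. Here v_11(5808/25) = v_11(num) − v_11(den) = 2; compare against these criteria.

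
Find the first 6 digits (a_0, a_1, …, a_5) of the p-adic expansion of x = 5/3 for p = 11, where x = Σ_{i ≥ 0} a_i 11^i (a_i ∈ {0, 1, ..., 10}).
(a_0, …, a_5) = (9, 3, 7, 3, 7, 3)

v_11(5/3) = 0 (numerator and denominator both coprime to 11), so x ∈ ℤ_11^×. Compute digits iteratively via a_i = x_i mod 11, x_{i+1} = (x_i − a_i)/11, with x_0 = x:
  x_0 = 5/3;  a_0 = 9;  x_1 = (x_0 − 9)/11 = -2/3
  x_1 = -2/3;  a_1 = 3;  x_2 = (x_1 − 3)/11 = -1/3
  x_2 = -1/3;  a_2 = 7;  x_3 = (x_2 − 7)/11 = -2/3
  x_3 = -2/3;  a_3 = 3;  x_4 = (x_3 − 3)/11 = -1/3
  x_4 = -1/3;  a_4 = 7;  x_5 = (x_4 − 7)/11 = -2/3
  x_5 = -2/3;  a_5 = 3;  x_6 = (x_5 − 3)/11 = -1/3
Digits: (9, 3, 7, 3, 7, 3).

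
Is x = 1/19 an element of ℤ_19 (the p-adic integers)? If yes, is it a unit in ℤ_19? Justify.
x ∉ ℤ_19 (v_19(x) = -1 < 0)

ℤ_19 = {x ∈ ℚ_19 : v_19(x) ≥ 0} and ℤ_19^× = {x ∈ ℤ_19 : v_19(x) = 0}. Here v_19(1/19) = v_19(num) − v_19(den) = -1; compare against these criteria.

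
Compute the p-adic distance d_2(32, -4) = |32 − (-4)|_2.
d_2(32, -4) = 1/4

Step 1 — x − y = 32 − (-4) = 36. Step 2 — v_2(36) = 2 (factor: 36 = (2^2 · 9); the sign does not affect v_p). Step 3 — |x − y|_2 = 2^{-2} = 1/4.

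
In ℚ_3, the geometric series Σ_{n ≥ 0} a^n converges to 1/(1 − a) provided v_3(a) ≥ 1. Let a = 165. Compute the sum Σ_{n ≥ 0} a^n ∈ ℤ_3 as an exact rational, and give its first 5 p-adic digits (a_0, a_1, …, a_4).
Σ a^n = 1/(1 − a) = -1/164;  first 5 digits = (1, 1, 1, 1, 0)

v_3(a) = 1 ≥ 1, so the series converges in ℤ_3 to 1/(1 − a) = 1/(1 − 165) = -1/164. Expand this rational in ℤ_3: compute digits iteratively via d_i = x_i mod 3, x_{i+1} = (x_i − d_i)/3. The first 5 digits are (1, 1, 1, 1, 0).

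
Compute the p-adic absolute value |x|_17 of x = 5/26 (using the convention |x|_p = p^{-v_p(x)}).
|5/26|_17 = 1

Step 1 — compute v_17(x) by factoring powers of 17 out of the numerator and denominator: v_17(5/26) = 0. Step 2 — apply |x|_p = p^{-v_p(x)} = 17^{0} = 1.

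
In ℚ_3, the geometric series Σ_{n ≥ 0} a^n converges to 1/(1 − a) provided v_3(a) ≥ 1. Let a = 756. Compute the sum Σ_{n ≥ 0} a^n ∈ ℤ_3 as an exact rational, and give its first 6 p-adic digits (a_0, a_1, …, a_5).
Σ a^n = 1/(1 − a) = -1/755;  first 6 digits = (1, 0, 0, 1, 0, 0)

v_3(a) = 3 ≥ 1, so the series converges in ℤ_3 to 1/(1 − a) = 1/(1 − 756) = -1/755. Expand this rational in ℤ_3: compute digits iteratively via d_i = x_i mod 3, x_{i+1} = (x_i − d_i)/3. The first 6 digits are (1, 0, 0, 1, 0, 0).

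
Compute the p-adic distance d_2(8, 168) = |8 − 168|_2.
d_2(8, 168) = 1/32

Step 1 — x − y = 8 − 168 = -160. Step 2 — v_2(-160) = 5 (factor: -160 = −(2^5 · 5); the sign does not affect v_p). Step 3 — |x − y|_2 = 2^{-5} = 1/32.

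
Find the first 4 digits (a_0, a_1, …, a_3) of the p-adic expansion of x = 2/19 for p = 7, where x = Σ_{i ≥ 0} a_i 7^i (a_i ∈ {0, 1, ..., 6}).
(a_0, …, a_3) = (6, 1, 6, 5)

v_7(2/19) = 0 (numerator and denominator both coprime to 7), so x ∈ ℤ_7^×. Compute digits iteratively via a_i = x_i mod 7, x_{i+1} = (x_i − a_i)/7, with x_0 = x:
  x_0 = 2/19;  a_0 = 6;  x_1 = (x_0 − 6)/7 = -16/19
  x_1 = -16/19;  a_1 = 1;  x_2 = (x_1 − 1)/7 = -5/19
  x_2 = -5/19;  a_2 = 6;  x_3 = (x_2 − 6)/7 = -17/19
  x_3 = -17/19;  a_3 = 5;  x_4 = (x_3 − 5)/7 = -16/19
Digits: (6, 1, 6, 5).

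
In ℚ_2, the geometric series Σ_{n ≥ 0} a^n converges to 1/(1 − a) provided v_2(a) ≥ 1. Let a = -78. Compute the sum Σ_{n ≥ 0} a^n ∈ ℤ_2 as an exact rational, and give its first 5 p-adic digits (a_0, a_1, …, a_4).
Σ a^n = 1/(1 − a) = 1/79;  first 5 digits = (1, 1, 1, 1, 0)

v_2(a) = 1 ≥ 1, so the series converges in ℤ_2 to 1/(1 − a) = 1/(1 − (-78)) = 1/79. Expand this rational in ℤ_2: compute digits iteratively via d_i = x_i mod 2, x_{i+1} = (x_i − d_i)/2. The first 5 digits are (1, 1, 1, 1, 0).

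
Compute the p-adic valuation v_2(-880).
v_2(-880) = 4

v_2(n) is the largest exponent k such that 2^k divides n. Factor out: -880 = -2^4 · 55. (Sign doesn't affect v_p.) So v_2(-880) = 4.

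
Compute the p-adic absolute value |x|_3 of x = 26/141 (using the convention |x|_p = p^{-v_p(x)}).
|26/141|_3 = 3

Step 1 — compute v_3(x) by factoring powers of 3 out of the numerator and denominator: v_3(26/141) = -1. Step 2 — apply |x|_p = p^{-v_p(x)} = 3^{1} = 3.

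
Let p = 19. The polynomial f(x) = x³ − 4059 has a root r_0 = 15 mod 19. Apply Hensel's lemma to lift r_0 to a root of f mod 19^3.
r_2 = 2466 (mod 6859)

Hensel: r_{i+1} = r_i − f(r_i)/f′(r_i) mod 19^{i+2}, where f′(x) = 3x². Iterate:
  r_0 = 15 (mod 19)
  r_1 = 300 (mod 361)
  r_2 = 2466 (mod 6859)
Final: r = 2466 with f(r) ≡ 0 mod 19^3.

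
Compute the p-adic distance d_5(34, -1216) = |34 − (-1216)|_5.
d_5(34, -1216) = 1/625

Step 1 — x − y = 34 − (-1216) = 1250. Step 2 — v_5(1250) = 4 (factor: 1250 = (5^4 · 2); the sign does not affect v_p). Step 3 — |x − y|_5 = 5^{-4} = 1/625.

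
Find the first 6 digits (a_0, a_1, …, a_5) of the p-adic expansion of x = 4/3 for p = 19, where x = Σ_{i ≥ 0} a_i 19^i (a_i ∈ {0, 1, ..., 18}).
(a_0, …, a_5) = (14, 12, 12, 12, 12, 12)

v_19(4/3) = 0 (numerator and denominator both coprime to 19), so x ∈ ℤ_19^×. Compute digits iteratively via a_i = x_i mod 19, x_{i+1} = (x_i − a_i)/19, with x_0 = x:
  x_0 = 4/3;  a_0 = 14;  x_1 = (x_0 − 14)/19 = -2/3
  x_1 = -2/3;  a_1 = 12;  x_2 = (x_1 − 12)/19 = -2/3
  x_2 = -2/3;  a_2 = 12;  x_3 = (x_2 − 12)/19 = -2/3
  x_3 = -2/3;  a_3 = 12;  x_4 = (x_3 − 12)/19 = -2/3
  x_4 = -2/3;  a_4 = 12;  x_5 = (x_4 − 12)/19 = -2/3
  x_5 = -2/3;  a_5 = 12;  x_6 = (x_5 − 12)/19 = -2/3
Digits: (14, 12, 12, 12, 12, 12).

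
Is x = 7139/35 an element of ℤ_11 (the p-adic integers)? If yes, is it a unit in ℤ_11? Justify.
x ∈ ℤ_11 but not a unit; v_11(x) = 2 > 0

ℤ_11 = {x ∈ ℚ_11 : v_11(x) ≥ 0} and ℤ_11^× = {x ∈ ℤ_11 : v_11(x) = 0}. Here v_11(7139/35) = v_11(num) − v_11(den) = 2; compare against these criteria.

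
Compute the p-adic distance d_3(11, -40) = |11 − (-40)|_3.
d_3(11, -40) = 1/3

Step 1 — x − y = 11 − (-40) = 51. Step 2 — v_3(51) = 1 (factor: 51 = (3^1 · 17); the sign does not affect v_p). Step 3 — |x − y|_3 = 3^{-1} = 1/3.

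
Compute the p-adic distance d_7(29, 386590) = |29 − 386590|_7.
d_7(29, 386590) = 1/16807

Step 1 — x − y = 29 − 386590 = -386561. Step 2 — v_7(-386561) = 5 (factor: -386561 = −(7^5 · 23); the sign does not affect v_p). Step 3 — |x − y|_7 = 7^{-5} = 1/16807.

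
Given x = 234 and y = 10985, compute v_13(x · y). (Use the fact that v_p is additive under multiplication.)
v_13(2570490) = 4

v_p(x) = 1 (factor: 234 = 13^1 · 18); v_p(y) = 3 (factor: 10985 = 13^3 · 5). Additivity: v_p(xy) = v_p(x) + v_p(y) = 1 + 3 = 4. (Direct check: xy = 2570490 = 13^4 · (90).)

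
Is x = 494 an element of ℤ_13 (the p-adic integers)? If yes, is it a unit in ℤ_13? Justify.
x ∈ ℤ_13 but not a unit; v_13(x) = 1 > 0

ℤ_13 = {x ∈ ℚ_13 : v_13(x) ≥ 0} and ℤ_13^× = {x ∈ ℤ_13 : v_13(x) = 0}. Here v_13(494) = v_13(num) − v_13(den) = 1; compare against these criteria.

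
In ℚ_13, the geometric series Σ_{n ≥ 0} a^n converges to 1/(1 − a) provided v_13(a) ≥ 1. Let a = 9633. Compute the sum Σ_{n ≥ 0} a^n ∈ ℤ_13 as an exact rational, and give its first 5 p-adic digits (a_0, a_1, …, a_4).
Σ a^n = 1/(1 − a) = -1/9632;  first 5 digits = (1, 0, 5, 4, 12)

v_13(a) = 2 ≥ 1, so the series converges in ℤ_13 to 1/(1 − a) = 1/(1 − 9633) = -1/9632. Expand this rational in ℤ_13: compute digits iteratively via d_i = x_i mod 13, x_{i+1} = (x_i − d_i)/13. The first 5 digits are (1, 0, 5, 4, 12).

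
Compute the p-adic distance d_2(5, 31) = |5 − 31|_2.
d_2(5, 31) = 1/2

Step 1 — x − y = 5 − 31 = -26. Step 2 — v_2(-26) = 1 (factor: -26 = −(2^1 · 13); the sign does not affect v_p). Step 3 — |x − y|_2 = 2^{-1} = 1/2.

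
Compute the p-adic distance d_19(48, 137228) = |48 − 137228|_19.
d_19(48, 137228) = 1/6859

Step 1 — x − y = 48 − 137228 = -137180. Step 2 — v_19(-137180) = 3 (factor: -137180 = −(19^3 · 20); the sign does not affect v_p). Step 3 — |x − y|_19 = 19^{-3} = 1/6859.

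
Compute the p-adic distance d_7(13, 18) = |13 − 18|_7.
d_7(13, 18) = 1

Step 1 — x − y = 13 − 18 = -5. Step 2 — v_7(-5) = 0 (factor: -5 = −(7^0 · 5); the sign does not affect v_p). Step 3 — |x − y|_7 = 7^{0} = 1.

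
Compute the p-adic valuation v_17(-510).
v_17(-510) = 1

v_17(n) is the largest exponent k such that 17^k divides n. Factor out: -510 = -17^1 · 30. (Sign doesn't affect v_p.) So v_17(-510) = 1.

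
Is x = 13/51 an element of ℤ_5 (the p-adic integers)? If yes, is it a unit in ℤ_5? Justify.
x ∈ ℤ_5^× (unit); v_5(x) = 0

ℤ_5 = {x ∈ ℚ_5 : v_5(x) ≥ 0} and ℤ_5^× = {x ∈ ℤ_5 : v_5(x) = 0}. Here v_5(13/51) = v_5(num) − v_5(den) = 0; compare against these criteria.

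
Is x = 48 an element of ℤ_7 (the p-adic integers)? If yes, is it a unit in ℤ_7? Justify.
x ∈ ℤ_7^× (unit); v_7(x) = 0

ℤ_7 = {x ∈ ℚ_7 : v_7(x) ≥ 0} and ℤ_7^× = {x ∈ ℤ_7 : v_7(x) = 0}. Here v_7(48) = v_7(num) − v_7(den) = 0; compare against these criteria.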